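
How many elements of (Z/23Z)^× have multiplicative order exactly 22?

φ(23) = 23 − 1 = 22 = 2 · 11.
(Z/23Z)^× is cyclic (|G| = 22); a cyclic group of order m has exactly φ(d) elements of each order d | m, and none otherwise.
22 = 2 · 11 divides 22, and φ(22) = 10.

10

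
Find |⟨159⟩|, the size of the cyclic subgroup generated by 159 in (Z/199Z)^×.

66

By Lagrange's theorem, ord_199(159) divides φ(199) = 199 − 1 = 198 = 2 · 3^2 · 11.
Divisors of 198: 1, 2, 3, 6, 9, 11, 18, 22, 33, 66, 99, 198.
Evaluate successive powers at the divisors of 198:
159^1 ≡ 159
159^2 ≡ 8
159^3 ≡ 78
159^6 ≡ 114
159^9 ≡ 136
159^11 ≡ 93
159^18 ≡ 188
159^22 ≡ 92
159^33 ≡ 198
159^66 ≡ 1
Therefore the multiplicative order of 159 modulo 199 is 66.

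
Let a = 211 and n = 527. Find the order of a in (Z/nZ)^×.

Since 211 ∈ (Z/527Z)^×, its order divides φ(527) = φ(17·31) = (17−1)·(31−1) = 16·30 = 480 = 2^5 · 3 · 5.
Divisors of 480: 1, 2, 3, 4, 5, 6, 8, 10, 12, 15, 16, 20, 24, 30, 32, 40, 48, 60, 80, 96, 120, 160, 240, 480.
Check 211^d mod 527 for each divisor in increasing order:
211^1 ≡ 211 (mod 527)
211^2 ≡ 253 (mod 527)
211^3 ≡ 156 (mod 527)
211^4 ≡ 242 (mod 527)
211^5 ≡ 470 (mod 527)
211^6 ≡ 94 (mod 527)
211^8 ≡ 67 (mod 527)
211^10 ≡ 87 (mod 527)
211^12 ≡ 404 (mod 527)
211^15 ≡ 311 (mod 527)
211^16 ≡ 273 (mod 527)
211^20 ≡ 191 (mod 527)
211^24 ≡ 373 (mod 527)
211^30 ≡ 280 (mod 527)
211^32 ≡ 222 (mod 527)
211^40 ≡ 118 (mod 527)
211^48 ≡ 1 (mod 527) ✓
Hence ord(211) = 48.

48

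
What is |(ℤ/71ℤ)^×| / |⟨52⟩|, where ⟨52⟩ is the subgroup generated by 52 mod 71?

1

ord(52) | φ(71) = 71 − 1 = 70 = 2 · 5 · 7.
Divisors of 70: 1, 2, 5, 7, 10, 14, 35, 70.
Evaluate successive powers at the divisors of 70:
52^1 ≡ 52 (mod 71)
52^2 ≡ 6 (mod 71)
52^5 ≡ 26 (mod 71)
52^7 ≡ 14 (mod 71)
52^10 ≡ 37 (mod 71)
52^14 ≡ 54 (mod 71)
52^35 ≡ 70 (mod 71)
52^70 ≡ 1 (mod 71) ✓
So ord_71(52) = 70, hence |⟨52⟩| = 70.
[(Z/71Z)^× : ⟨52⟩] = 70/70 = 1.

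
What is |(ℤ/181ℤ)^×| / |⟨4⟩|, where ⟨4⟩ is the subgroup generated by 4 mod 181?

The order of 4 must divide φ(181) = 181 − 1 = 180 = 2^2 · 3^2 · 5.
Divisors of 180: 1, 2, 3, 4, 5, 6, 9, 10, 12, 15, 18, 20, 30, 36, 45, 60, 90, 180.
Compute 4^d (mod 181) for the divisors d until we hit 1:
4^1 ≡ 4 (mod 181)
4^2 ≡ 16 (mod 181)
4^3 ≡ 64 (mod 181)
4^4 ≡ 75 (mod 181)
4^5 ≡ 119 (mod 181)
4^6 ≡ 114 (mod 181)
4^9 ≡ 56 (mod 181)
4^10 ≡ 43 (mod 181)
4^12 ≡ 145 (mod 181)
4^15 ≡ 49 (mod 181)
4^18 ≡ 59 (mod 181)
4^20 ≡ 39 (mod 181)
4^30 ≡ 48 (mod 181)
4^36 ≡ 42 (mod 181)
4^45 ≡ 180 (mod 181)
4^60 ≡ 132 (mod 181)
4^90 ≡ 1 (mod 181) ✓
So ord_181(4) = 90, hence |⟨4⟩| = 90.
[(Z/181Z)^× : ⟨4⟩] = 180/90 = 2.

2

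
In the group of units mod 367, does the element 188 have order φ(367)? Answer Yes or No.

φ(367) = 367 − 1 = 366 = 2 · 3 · 61.
It suffices to check that the order of 188 is not a proper divisor of 366: compute 188^(366/q) for q ∈ {2, 3, 61}.
188^183 ≡ 1 (mod 367)  [q = 2: ≡ 1 ✗]
188^122 ≡ 83 (mod 367)  [q = 3: ≢ 1 ✓]
188^6 ≡ 52 (mod 367)  [q = 61: ≢ 1 ✓]
The check at q = 2 fails, so 188 generates a proper subgroup.

No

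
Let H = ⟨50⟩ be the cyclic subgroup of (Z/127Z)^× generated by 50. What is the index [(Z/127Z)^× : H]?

By Lagrange's theorem, ord_127(50) divides φ(127) = 127 − 1 = 126 = 2 · 3^2 · 7.
Divisors of 126: 1, 2, 3, 6, 7, 9, 14, 18, 21, 42, 63, 126.
Evaluate successive powers at the divisors of 126:
50^1 ≡ 50 (mod 127)
50^2 ≡ 87 (mod 127)
50^3 ≡ 32 (mod 127)
50^6 ≡ 8 (mod 127)
50^7 ≡ 19 (mod 127)
50^9 ≡ 2 (mod 127)
50^14 ≡ 107 (mod 127)
50^18 ≡ 4 (mod 127)
50^21 ≡ 1 (mod 127) ✓
Thus |⟨50⟩| = ord(50) = 21.
[(Z/127Z)^× : ⟨50⟩] = 126/21 = 6.

6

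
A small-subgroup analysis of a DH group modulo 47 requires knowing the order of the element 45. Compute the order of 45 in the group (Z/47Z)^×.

46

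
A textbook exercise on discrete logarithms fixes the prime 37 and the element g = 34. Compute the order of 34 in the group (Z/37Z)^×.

9

Since 34 ∈ (Z/37Z)^×, its order divides φ(37) = 37 − 1 = 36 = 2^2 · 3^2.
Divisors of 36: 1, 2, 3, 4, 6, 9, 12, 18, 36.
Compute 34^d (mod 37) for the divisors d until we hit 1:
34^1 ≡ 34 (mod 37)
34^2 ≡ 9 (mod 37)
34^3 ≡ 10 (mod 37)
34^4 ≡ 7 (mod 37)
34^6 ≡ 26 (mod 37)
34^9 ≡ 1 (mod 37) ✓
So ord_37(34) = 9.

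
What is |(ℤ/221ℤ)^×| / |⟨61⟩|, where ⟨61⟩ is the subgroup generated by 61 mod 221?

The order of 61 must divide φ(221) = φ(13·17) = (13−1)·(17−1) = 12·16 = 192 = 2^6 · 3.
Divisors of 192: 1, 2, 3, 4, 6, 8, 12, 16, 24, 32, 48, 64, 96, 192.
Evaluate successive powers at the divisors of 192:
61^1 ≡ 61 (mod 221)
61^2 ≡ 185 (mod 221)
61^3 ≡ 14 (mod 221)
61^4 ≡ 191 (mod 221)
61^6 ≡ 196 (mod 221)
61^8 ≡ 16 (mod 221)
61^12 ≡ 183 (mod 221)
61^16 ≡ 35 (mod 221)
61^24 ≡ 118 (mod 221)
61^32 ≡ 120 (mod 221)
61^48 ≡ 1 (mod 221) ✓
Thus |⟨61⟩| = ord(61) = 48.
Index = |(Z/221Z)^×| / |⟨61⟩| = 192 / 48 = 4.

4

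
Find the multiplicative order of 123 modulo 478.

The order of 123 must divide φ(478) = φ(2)·φ(239) = 1·238 = 238 = 2 · 7 · 17.
Divisors of 238: 1, 2, 7, 14, 17, 34, 119, 238.
Check 123^d mod 478 for each divisor in increasing order:
123^1 ≡ 123 (mod 478)
123^2 ≡ 311 (mod 478)
123^7 ≡ 233 (mod 478)
123^14 ≡ 275 (mod 478)
123^17 ≡ 229 (mod 478)
123^34 ≡ 339 (mod 478)
123^119 ≡ 477 (mod 478)
123^238 ≡ 1 (mod 478) ✓
Therefore the multiplicative order of 123 modulo 478 is 238.

238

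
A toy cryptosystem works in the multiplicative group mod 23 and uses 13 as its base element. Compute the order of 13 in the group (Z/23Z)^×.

11

By Lagrange's theorem, ord_23(13) divides φ(23) = 23 − 1 = 22 = 2 · 11.
Divisors of 22: 1, 2, 11, 22.
Evaluate successive powers at the divisors of 22:
13^1 ≡ 13
13^2 ≡ 8
13^11 ≡ 1
Therefore the multiplicative order of 13 modulo 23 is 11.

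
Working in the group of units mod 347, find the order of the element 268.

173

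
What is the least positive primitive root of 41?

6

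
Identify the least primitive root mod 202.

3

φ(202) = φ(2)·φ(101) = 1·100 = 100 = 2^2 · 5^2.
g is a primitive root iff g^(100/q) ≢ 1 (mod 202) for each prime q ∈ {2, 5}.
g = 2: gcd(2, 202) = 2 > 1, not a unit — skip.
g = 3: 3^50 ≡ 201; 3^20 ≡ 185 — none is 1, so 3 is a primitive root.
So 3 is the smallest generator of (Z/202Z)^×.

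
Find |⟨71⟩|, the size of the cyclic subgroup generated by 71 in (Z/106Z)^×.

By Lagrange's theorem, ord_106(71) divides φ(106) = φ(2)·φ(53) = 1·52 = 52 = 2^2 · 13.
Divisors of 52: 1, 2, 4, 13, 26, 52.
Test each divisor d:
71^1 ≡ 71
71^2 ≡ 59
71^4 ≡ 89
71^13 ≡ 23
71^26 ≡ 105
71^52 ≡ 1
Therefore the multiplicative order of 71 modulo 106 is 52.

52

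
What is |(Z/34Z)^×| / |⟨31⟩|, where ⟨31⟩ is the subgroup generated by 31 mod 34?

1

ord(31) | φ(34) = φ(2)·φ(17) = 1·16 = 16 = 2^4.
Divisors of 16: 1, 2, 4, 8, 16.
Check 31^d mod 34 for each divisor in increasing order:
31^1 ≡ 31 (mod 34)
31^2 ≡ 9 (mod 34)
31^4 ≡ 13 (mod 34)
31^8 ≡ 33 (mod 34)
31^16 ≡ 1 (mod 34) ✓
So ord_34(31) = 16, hence |⟨31⟩| = 16.
The index is φ(34) / ord(31) = 16 / 16 = 1.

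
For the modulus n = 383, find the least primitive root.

5

φ(383) = 383 − 1 = 382 = 2 · 191.
Test candidates g = 2, 3, … against the prime factors q ∈ {2, 191} of φ(383): g is a generator iff g^(382/q) ≢ 1 for every such q.
g = 2: 2^191 ≡ 1 — hits 1, so not a primitive root.
g = 3: 3^191 ≡ 1 — hits 1, so not a primitive root.
g = 4: 4^191 ≡ 1 — hits 1, so not a primitive root.
g = 5: 5^191 ≡ 382; 5^2 ≡ 25 — none is 1, so 5 is a primitive root.
Hence the least primitive root of 383 is 5.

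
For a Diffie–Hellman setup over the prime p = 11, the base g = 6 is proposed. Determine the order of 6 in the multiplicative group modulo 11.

10

ord(6) | φ(11) = 11 − 1 = 10 = 2 · 5.
Divisors of 10: 1, 2, 5, 10.
Evaluate successive powers at the divisors of 10:
6^1 ≡ 6
6^2 ≡ 3
6^5 ≡ 10
6^10 ≡ 1
The smallest such exponent is 10, so the order of 6 is 10.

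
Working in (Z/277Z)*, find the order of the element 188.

Since 188 ∈ (Z/277Z)^×, its order divides φ(277) = 277 − 1 = 276 = 2^2 · 3 · 23.
Divisors of 276: 1, 2, 3, 4, 6, 12, 23, 46, 69, 92, 138, 276.
Check 188^d mod 277 for each divisor in increasing order:
188^1 ≡ 188 (mod 277)
188^2 ≡ 165 (mod 277)
188^3 ≡ 273 (mod 277)
188^4 ≡ 79 (mod 277)
188^6 ≡ 16 (mod 277)
188^12 ≡ 256 (mod 277)
188^23 ≡ 160 (mod 277)
188^46 ≡ 116 (mod 277)
188^69 ≡ 1 (mod 277) ✓
So ord_277(188) = 69.

69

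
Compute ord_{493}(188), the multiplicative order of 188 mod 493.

28

Since 188 ∈ (Z/493Z)^×, its order divides φ(493) = φ(17·29) = (17−1)·(29−1) = 16·28 = 448 = 2^6 · 7.
Divisors of 448: 1, 2, 4, 7, 8, 14, 16, 28, 32, 56, 64, 112, 224, 448.
Compute 188^d (mod 493) for the divisors d until we hit 1:
188^1 ≡ 188 (mod 493)
188^2 ≡ 341 (mod 493)
188^4 ≡ 426 (mod 493)
188^7 ≡ 273 (mod 493)
188^8 ≡ 52 (mod 493)
188^14 ≡ 86 (mod 493)
188^16 ≡ 239 (mod 493)
188^28 ≡ 1 (mod 493) ✓
Therefore the multiplicative order of 188 modulo 493 is 28.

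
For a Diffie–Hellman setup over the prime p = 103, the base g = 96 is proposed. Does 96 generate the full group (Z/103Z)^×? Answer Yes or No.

Yes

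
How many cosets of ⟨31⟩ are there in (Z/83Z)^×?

2

The order of 31 must divide φ(83) = 83 − 1 = 82 = 2 · 41.
Divisors of 82: 1, 2, 41, 82.
Test each divisor d:
31^1 ≡ 31
31^2 ≡ 48
31^41 ≡ 1
The order of 31 is 41, so the subgroup it generates has 41 elements.
[(Z/83Z)^× : ⟨31⟩] = 82/41 = 2.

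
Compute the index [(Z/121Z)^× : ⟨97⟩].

ord(97) | φ(121) = φ(11^2) = 11·(11−1) = 110 = 2 · 5 · 11.
Divisors of 110: 1, 2, 5, 10, 11, 22, 55, 110.
Test each divisor d:
97^1 ≡ 97 (mod 121)
97^2 ≡ 92 (mod 121)
97^5 ≡ 23 (mod 121)
97^10 ≡ 45 (mod 121)
97^11 ≡ 9 (mod 121)
97^22 ≡ 81 (mod 121)
97^55 ≡ 1 (mod 121) ✓
Thus |⟨97⟩| = ord(97) = 55.
Index = |(Z/121Z)^×| / |⟨97⟩| = 110 / 55 = 2.

2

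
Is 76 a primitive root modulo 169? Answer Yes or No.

φ(169) = φ(13^2) = 13·(13−1) = 156 = 2^2 · 3 · 13.
Test 76^(156/q) mod 169 for each prime factor q of 156:
76^78 ≡ 168 (mod 169)  [q = 2: ≢ 1 ✓]
76^52 ≡ 146 (mod 169)  [q = 3: ≢ 1 ✓]
76^12 ≡ 79 (mod 169)  [q = 13: ≢ 1 ✓]
All checks pass, so 76 has order 156 and is a primitive root modulo 169.

Yes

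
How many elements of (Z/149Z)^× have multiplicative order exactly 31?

0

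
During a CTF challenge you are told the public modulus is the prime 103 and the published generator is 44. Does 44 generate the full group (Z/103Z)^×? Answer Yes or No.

φ(103) = 103 − 1 = 102 = 2 · 3 · 17.
Test 44^(102/q) mod 103 for each prime factor q of 102:
44^51 ≡ 102 (mod 103)  [q = 2: ≢ 1 ✓]
44^34 ≡ 46 (mod 103)  [q = 3: ≢ 1 ✓]
44^6 ≡ 9 (mod 103)  [q = 17: ≢ 1 ✓]
None equal 1, so ord_103(44) = 102: 44 is a primitive root.

Yes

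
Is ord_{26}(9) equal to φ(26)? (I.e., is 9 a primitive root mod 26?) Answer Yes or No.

No

φ(26) = φ(2)·φ(13) = 1·12 = 12 = 2^2 · 3.
9 is a primitive root mod 26 iff 9^(φ(26)/q) ≢ 1 for every prime q | φ(26), i.e. q ∈ {2, 3}.
9^6 ≡ 1 (mod 26)  [q = 2: ≡ 1 ✗]
9^4 ≡ 9 (mod 26)  [q = 3: ≢ 1 ✓]
The check at q = 2 fails, so 9 generates a proper subgroup.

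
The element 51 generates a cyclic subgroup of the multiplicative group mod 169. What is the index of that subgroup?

The order of 51 must divide φ(169) = φ(13^2) = 13·(13−1) = 156 = 2^2 · 3 · 13.
Divisors of 156: 1, 2, 3, 4, 6, 12, 13, 26, 39, 52, 78, 156.
Test each divisor d:
51^1 ≡ 51
51^2 ≡ 66
51^3 ≡ 155
51^4 ≡ 131
51^6 ≡ 27
51^12 ≡ 53
51^13 ≡ 168
51^26 ≡ 1
The order of 51 is 26, so the subgroup it generates has 26 elements.
Index = |(Z/169Z)^×| / |⟨51⟩| = 156 / 26 = 6.

6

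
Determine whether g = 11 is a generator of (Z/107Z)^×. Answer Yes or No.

φ(107) = 107 − 1 = 106 = 2 · 53.
It suffices to check that the order of 11 is not a proper divisor of 106: compute 11^(106/q) for q ∈ {2, 53}.
11^53 ≡ 1 (mod 107)  [q = 2: ≡ 1 ✗]
11^2 ≡ 14 (mod 107)  [q = 53: ≢ 1 ✓]
The check at q = 2 fails, so 11 generates a proper subgroup.

No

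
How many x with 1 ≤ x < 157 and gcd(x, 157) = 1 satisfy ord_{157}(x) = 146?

φ(157) = 157 − 1 = 156 = 2^2 · 3 · 13.
In a cyclic group of order 156, there are φ(d) elements of order d for each divisor d of 156, and zero for non-divisors.
Since 146 ∤ 156, the count is 0.

0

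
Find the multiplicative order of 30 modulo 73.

By Lagrange's theorem, ord_73(30) divides φ(73) = 73 − 1 = 72 = 2^3 · 3^2.
Divisors of 72: 1, 2, 3, 4, 6, 8, 9, 12, 18, 24, 36, 72.
Check 30^d mod 73 for each divisor in increasing order:
30^1 ≡ 30 (mod 73)
30^2 ≡ 24 (mod 73)
30^3 ≡ 63 (mod 73)
30^4 ≡ 65 (mod 73)
30^6 ≡ 27 (mod 73)
30^8 ≡ 64 (mod 73)
30^9 ≡ 22 (mod 73)
30^12 ≡ 72 (mod 73)
30^18 ≡ 46 (mod 73)
30^24 ≡ 1 (mod 73) ✓
Therefore the multiplicative order of 30 modulo 73 is 24.

24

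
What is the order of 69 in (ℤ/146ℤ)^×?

18

By Lagrange's theorem, ord_146(69) divides φ(146) = φ(2)·φ(73) = 1·72 = 72 = 2^3 · 3^2.
Divisors of 72: 1, 2, 3, 4, 6, 8, 9, 12, 18, 24, 36, 72.
Compute 69^d (mod 146) for the divisors d until we hit 1:
69^1 ≡ 69 (mod 146)
69^2 ≡ 89 (mod 146)
69^3 ≡ 9 (mod 146)
69^4 ≡ 37 (mod 146)
69^6 ≡ 81 (mod 146)
69^8 ≡ 55 (mod 146)
69^9 ≡ 145 (mod 146)
69^12 ≡ 137 (mod 146)
69^18 ≡ 1 (mod 146) ✓
Hence ord(69) = 18.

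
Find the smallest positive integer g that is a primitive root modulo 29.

2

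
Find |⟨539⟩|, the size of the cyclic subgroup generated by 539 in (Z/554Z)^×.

92

The order of 539 must divide φ(554) = φ(2)·φ(277) = 1·276 = 276 = 2^2 · 3 · 23.
Divisors of 276: 1, 2, 3, 4, 6, 12, 23, 46, 69, 92, 138, 276.
Check 539^d mod 554 for each divisor in increasing order:
539^1 ≡ 539 (mod 554)
539^2 ≡ 225 (mod 554)
539^3 ≡ 503 (mod 554)
539^4 ≡ 211 (mod 554)
539^6 ≡ 385 (mod 554)
539^12 ≡ 307 (mod 554)
539^23 ≡ 217 (mod 554)
539^46 ≡ 553 (mod 554)
539^69 ≡ 337 (mod 554)
539^92 ≡ 1 (mod 554) ✓
The smallest such exponent is 92, so the order of 539 is 92.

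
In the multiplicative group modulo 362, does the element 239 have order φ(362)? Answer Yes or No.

Yes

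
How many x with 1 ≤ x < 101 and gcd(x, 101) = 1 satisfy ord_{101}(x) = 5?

4

φ(101) = 101 − 1 = 100 = 2^2 · 5^2.
Since (Z/101Z)^× is cyclic of order 100, the number of elements of order d is φ(d) when d | 100 and 0 otherwise.
5 | 100, and φ(5) = 5 − 1 = 4.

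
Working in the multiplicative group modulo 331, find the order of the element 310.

Since 310 ∈ (Z/331Z)^×, its order divides φ(331) = 331 − 1 = 330 = 2 · 3 · 5 · 11.
Divisors of 330: 1, 2, 3, 5, 6, 10, 11, 15, 22, 30, 33, 55, 66, 110, 165, 330.
Compute 310^d (mod 331) for the divisors d until we hit 1:
310^1 ≡ 310
310^2 ≡ 110
310^3 ≡ 7
310^5 ≡ 108
310^6 ≡ 49
310^10 ≡ 79
310^11 ≡ 327
310^15 ≡ 257
310^22 ≡ 16
310^30 ≡ 180
310^33 ≡ 267
310^55 ≡ 300
310^66 ≡ 124
310^110 ≡ 299
310^165 ≡ 330
310^330 ≡ 1
Hence ord(310) = 330.

330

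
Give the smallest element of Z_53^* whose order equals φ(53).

2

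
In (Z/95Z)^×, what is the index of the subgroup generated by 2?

2

The order of 2 must divide φ(95) = φ(5·19) = (5−1)·(19−1) = 4·18 = 72 = 2^3 · 3^2.
Divisors of 72: 1, 2, 3, 4, 6, 8, 9, 12, 18, 24, 36, 72.
Evaluate successive powers at the divisors of 72:
2^1 ≡ 2 (mod 95)
2^2 ≡ 4 (mod 95)
2^3 ≡ 8 (mod 95)
2^4 ≡ 16 (mod 95)
2^6 ≡ 64 (mod 95)
2^8 ≡ 66 (mod 95)
2^9 ≡ 37 (mod 95)
2^12 ≡ 11 (mod 95)
2^18 ≡ 39 (mod 95)
2^24 ≡ 26 (mod 95)
2^36 ≡ 1 (mod 95) ✓
Thus |⟨2⟩| = ord(2) = 36.
[(Z/95Z)^× : ⟨2⟩] = 72/36 = 2.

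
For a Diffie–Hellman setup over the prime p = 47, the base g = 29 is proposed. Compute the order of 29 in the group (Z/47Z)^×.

ord(29) | φ(47) = 47 − 1 = 46 = 2 · 23.
Divisors of 46: 1, 2, 23, 46.
Check 29^d mod 47 for each divisor in increasing order:
29^1 ≡ 29
29^2 ≡ 42
29^23 ≡ 46
29^46 ≡ 1
So ord_47(29) = 46.

46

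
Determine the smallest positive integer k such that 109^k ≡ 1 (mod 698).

174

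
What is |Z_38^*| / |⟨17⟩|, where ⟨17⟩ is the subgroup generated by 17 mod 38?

2

ord(17) | φ(38) = φ(2)·φ(19) = 1·18 = 18 = 2 · 3^2.
Divisors of 18: 1, 2, 3, 6, 9, 18.
Check 17^d mod 38 for each divisor in increasing order:
17^1 ≡ 17 (mod 38)
17^2 ≡ 23 (mod 38)
17^3 ≡ 11 (mod 38)
17^6 ≡ 7 (mod 38)
17^9 ≡ 1 (mod 38) ✓
Thus |⟨17⟩| = ord(17) = 9.
Index = |(Z/38Z)^×| / |⟨17⟩| = 18 / 9 = 2.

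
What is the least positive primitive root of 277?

φ(277) = 277 − 1 = 276 = 2^2 · 3 · 23.
Test candidates g = 2, 3, … against the prime factors q ∈ {2, 3, 23} of φ(277): g is a generator iff g^(276/q) ≢ 1 for every such q.
g = 2: 2^138 ≡ 276; 2^92 ≡ 1 — hits 1, so not a primitive root.
g = 3: 3^138 ≡ 1 — hits 1, so not a primitive root.
g = 4: 4^138 ≡ 1 — hits 1, so not a primitive root.
g = 5: 5^138 ≡ 276; 5^92 ≡ 116; 5^12 ≡ 27 — none is 1, so 5 is a primitive root.
Hence the least primitive root of 277 is 5.

5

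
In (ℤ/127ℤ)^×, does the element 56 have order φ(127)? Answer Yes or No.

Yes

φ(127) = 127 − 1 = 126 = 2 · 3^2 · 7.
An element g generates (Z/127Z)^× iff g^(126/q) ≢ 1 (mod 127) for each prime q ∈ {2, 3, 7}.
56^63 ≡ 126 (mod 127)  [q = 2: ≢ 1 ✓]
56^42 ≡ 107 (mod 127)  [q = 3: ≢ 1 ✓]
56^18 ≡ 16 (mod 127)  [q = 7: ≢ 1 ✓]
All checks pass, so 56 has order 126 and is a primitive root modulo 127.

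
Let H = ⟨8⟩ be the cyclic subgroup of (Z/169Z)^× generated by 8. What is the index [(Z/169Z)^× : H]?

ord(8) | φ(169) = φ(13^2) = 13·(13−1) = 156 = 2^2 · 3 · 13.
Divisors of 156: 1, 2, 3, 4, 6, 12, 13, 26, 39, 52, 78, 156.
Evaluate successive powers at the divisors of 156:
8^1 ≡ 8
8^2 ≡ 64
8^3 ≡ 5
8^4 ≡ 40
8^6 ≡ 25
8^12 ≡ 118
8^13 ≡ 99
8^26 ≡ 168
8^39 ≡ 70
8^52 ≡ 1
Thus |⟨8⟩| = ord(8) = 52.
The index is φ(169) / ord(8) = 156 / 52 = 3.

3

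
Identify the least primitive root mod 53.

φ(53) = 53 − 1 = 52 = 2^2 · 13.
Test candidates g = 2, 3, … against the prime factors q ∈ {2, 13} of φ(53): g is a generator iff g^(52/q) ≢ 1 for every such q.
g = 2: 2^26 ≡ 52; 2^4 ≡ 16 — none is 1, so 2 is a primitive root.
Hence the least primitive root of 53 is 2.

2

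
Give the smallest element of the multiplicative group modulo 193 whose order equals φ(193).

5

φ(193) = 193 − 1 = 192 = 2^6 · 3.
g is a primitive root iff g^(192/q) ≢ 1 (mod 193) for each prime q ∈ {2, 3}.
g = 2: 2^96 ≡ 1 — hits 1, so not a primitive root.
g = 3: 3^96 ≡ 1 — hits 1, so not a primitive root.
g = 4: 4^96 ≡ 1 — hits 1, so not a primitive root.
g = 5: 5^96 ≡ 192; 5^64 ≡ 84 — none is 1, so 5 is a primitive root.
Hence the least primitive root of 193 is 5.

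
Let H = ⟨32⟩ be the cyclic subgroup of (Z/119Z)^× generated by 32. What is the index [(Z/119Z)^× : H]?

4

By Lagrange's theorem, ord_119(32) divides φ(119) = φ(7·17) = (7−1)·(17−1) = 6·16 = 96 = 2^5 · 3.
Divisors of 96: 1, 2, 3, 4, 6, 8, 12, 16, 24, 32, 48, 96.
Compute 32^d (mod 119) for the divisors d until we hit 1:
32^1 ≡ 32 (mod 119)
32^2 ≡ 72 (mod 119)
32^3 ≡ 43 (mod 119)
32^4 ≡ 67 (mod 119)
32^6 ≡ 64 (mod 119)
32^8 ≡ 86 (mod 119)
32^12 ≡ 50 (mod 119)
32^16 ≡ 18 (mod 119)
32^24 ≡ 1 (mod 119) ✓
The order of 32 is 24, so the subgroup it generates has 24 elements.
[(Z/119Z)^× : ⟨32⟩] = 96/24 = 4.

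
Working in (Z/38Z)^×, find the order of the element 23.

9

By Lagrange's theorem, ord_38(23) divides φ(38) = φ(2)·φ(19) = 1·18 = 18 = 2 · 3^2.
Divisors of 18: 1, 2, 3, 6, 9, 18.
Evaluate successive powers at the divisors of 18:
23^1 ≡ 23 (mod 38)
23^2 ≡ 35 (mod 38)
23^3 ≡ 7 (mod 38)
23^6 ≡ 11 (mod 38)
23^9 ≡ 1 (mod 38) ✓
The smallest such exponent is 9, so the order of 23 is 9.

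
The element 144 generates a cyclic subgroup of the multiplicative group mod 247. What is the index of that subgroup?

By Lagrange's theorem, ord_247(144) divides φ(247) = φ(13·19) = (13−1)·(19−1) = 12·18 = 216 = 2^3 · 3^3.
Divisors of 216: 1, 2, 3, 4, 6, 8, 9, 12, 18, 24, 27, 36, 54, 72, 108, 216.
Test each divisor d:
144^1 ≡ 144
144^2 ≡ 235
144^3 ≡ 1
Thus |⟨144⟩| = ord(144) = 3.
[(Z/247Z)^× : ⟨144⟩] = 216/3 = 72.

72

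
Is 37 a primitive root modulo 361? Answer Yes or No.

No

φ(361) = φ(19^2) = 19·(19−1) = 342 = 2 · 3^2 · 19.
Test 37^(342/q) mod 361 for each prime factor q of 342:
37^171 ≡ 360 (mod 361)  [q = 2: ≢ 1 ✓]
37^114 ≡ 1 (mod 361)  [q = 3: ≡ 1 ✗]
37^18 ≡ 39 (mod 361)  [q = 19: ≢ 1 ✓]
The check at q = 3 fails, so 37 generates a proper subgroup.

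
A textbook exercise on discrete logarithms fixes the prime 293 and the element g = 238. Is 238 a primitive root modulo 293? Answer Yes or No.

No

φ(293) = 293 − 1 = 292 = 2^2 · 73.
It suffices to check that the order of 238 is not a proper divisor of 292: compute 238^(292/q) for q ∈ {2, 73}.
238^146 ≡ 1 (mod 293)  [q = 2: ≡ 1 ✗]
238^4 ≡ 235 (mod 293)  [q = 73: ≢ 1 ✓]
The check at q = 2 fails, so 238 generates a proper subgroup.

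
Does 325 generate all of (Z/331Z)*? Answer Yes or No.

Yes

φ(331) = 331 − 1 = 330 = 2 · 3 · 5 · 11.
325 is a primitive root mod 331 iff 325^(φ(331)/q) ≢ 1 for every prime q | φ(331), i.e. q ∈ {2, 3, 5, 11}.
325^165 ≡ 330 (mod 331)  [q = 2: ≢ 1 ✓]
325^110 ≡ 31 (mod 331)  [q = 3: ≢ 1 ✓]
325^66 ≡ 124 (mod 331)  [q = 5: ≢ 1 ✓]
325^30 ≡ 270 (mod 331)  [q = 11: ≢ 1 ✓]
All checks pass, so 325 has order 330 and is a primitive root modulo 331.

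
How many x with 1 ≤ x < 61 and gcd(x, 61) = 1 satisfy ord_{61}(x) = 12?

φ(61) = 61 − 1 = 60 = 2^2 · 3 · 5.
In a cyclic group of order 60, there are φ(d) elements of order d for each divisor d of 60, and zero for non-divisors.
12 = 2^2 · 3 divides 60, and φ(12) = 4.

4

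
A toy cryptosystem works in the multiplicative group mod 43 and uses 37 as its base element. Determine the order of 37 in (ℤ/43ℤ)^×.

6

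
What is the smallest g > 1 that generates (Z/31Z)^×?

3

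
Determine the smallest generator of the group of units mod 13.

2

φ(13) = 13 − 1 = 12 = 2^2 · 3.
g is a primitive root iff g^(12/q) ≢ 1 (mod 13) for each prime q ∈ {2, 3}.
g = 2: 2^6 ≡ 12; 2^4 ≡ 3 — none is 1, so 2 is a primitive root.
The smallest primitive root modulo 13 is 2.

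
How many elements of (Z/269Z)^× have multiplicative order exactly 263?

0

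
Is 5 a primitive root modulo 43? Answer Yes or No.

Yes

φ(43) = 43 − 1 = 42 = 2 · 3 · 7.
It suffices to check that the order of 5 is not a proper divisor of 42: compute 5^(42/q) for q ∈ {2, 3, 7}.
5^21 ≡ 42 (mod 43)  [q = 2: ≢ 1 ✓]
5^14 ≡ 36 (mod 43)  [q = 3: ≢ 1 ✓]
5^6 ≡ 16 (mod 43)  [q = 7: ≢ 1 ✓]
All checks pass, so 5 has order 42 and is a primitive root modulo 43.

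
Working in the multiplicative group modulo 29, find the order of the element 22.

14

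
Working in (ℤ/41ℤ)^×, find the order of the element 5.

ord(5) | φ(41) = 41 − 1 = 40 = 2^3 · 5.
Divisors of 40: 1, 2, 4, 5, 8, 10, 20, 40.
Check 5^d mod 41 for each divisor in increasing order:
5^1 ≡ 5 (mod 41)
5^2 ≡ 25 (mod 41)
5^4 ≡ 10 (mod 41)
5^5 ≡ 9 (mod 41)
5^8 ≡ 18 (mod 41)
5^10 ≡ 40 (mod 41)
5^20 ≡ 1 (mod 41) ✓
Hence ord(5) = 20.

20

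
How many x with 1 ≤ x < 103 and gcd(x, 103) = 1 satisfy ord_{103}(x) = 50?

0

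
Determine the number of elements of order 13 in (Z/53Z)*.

12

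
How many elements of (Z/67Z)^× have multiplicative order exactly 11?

10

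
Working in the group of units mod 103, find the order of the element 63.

51

Since 63 ∈ (Z/103Z)^×, its order divides φ(103) = 103 − 1 = 102 = 2 · 3 · 17.
Divisors of 102: 1, 2, 3, 6, 17, 34, 51, 102.
Evaluate successive powers at the divisors of 102:
63^1 ≡ 63 (mod 103)
63^2 ≡ 55 (mod 103)
63^3 ≡ 66 (mod 103)
63^6 ≡ 30 (mod 103)
63^17 ≡ 46 (mod 103)
63^34 ≡ 56 (mod 103)
63^51 ≡ 1 (mod 103) ✓
So ord_103(63) = 51.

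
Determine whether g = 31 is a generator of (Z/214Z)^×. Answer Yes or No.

φ(214) = φ(2)·φ(107) = 1·106 = 106 = 2 · 53.
31 is a primitive root mod 214 iff 31^(φ(214)/q) ≢ 1 for every prime q | φ(214), i.e. q ∈ {2, 53}.
31^53 ≡ 213 (mod 214)  [q = 2: ≢ 1 ✓]
31^2 ≡ 105 (mod 214)  [q = 53: ≢ 1 ✓]
All checks pass, so 31 has order 106 and is a primitive root modulo 214.

Yes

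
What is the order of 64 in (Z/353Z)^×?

44

ord(64) | φ(353) = 353 − 1 = 352 = 2^5 · 11.
Divisors of 352: 1, 2, 4, 8, 11, 16, 22, 32, 44, 88, 176, 352.
Evaluate successive powers at the divisors of 352:
64^1 ≡ 64
64^2 ≡ 213
64^4 ≡ 185
64^8 ≡ 337
64^11 ≡ 42
64^16 ≡ 256
64^22 ≡ 352
64^32 ≡ 231
64^44 ≡ 1
Hence ord(64) = 44.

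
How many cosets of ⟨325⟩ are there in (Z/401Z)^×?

Since 325 ∈ (Z/401Z)^×, its order divides φ(401) = 401 − 1 = 400 = 2^4 · 5^2.
Divisors of 400: 1, 2, 4, 5, 8, 10, 16, 20, 25, 40, 50, 80, 100, 200, 400.
Evaluate successive powers at the divisors of 400:
325^1 ≡ 325 (mod 401)
325^2 ≡ 162 (mod 401)
325^4 ≡ 179 (mod 401)
325^5 ≡ 30 (mod 401)
325^8 ≡ 362 (mod 401)
325^10 ≡ 98 (mod 401)
325^16 ≡ 318 (mod 401)
325^20 ≡ 381 (mod 401)
325^25 ≡ 202 (mod 401)
325^40 ≡ 400 (mod 401)
325^50 ≡ 303 (mod 401)
325^80 ≡ 1 (mod 401) ✓
So ord_401(325) = 80, hence |⟨325⟩| = 80.
[(Z/401Z)^× : ⟨325⟩] = 400/80 = 5.

5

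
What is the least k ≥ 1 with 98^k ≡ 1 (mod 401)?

8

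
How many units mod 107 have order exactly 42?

0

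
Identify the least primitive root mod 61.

2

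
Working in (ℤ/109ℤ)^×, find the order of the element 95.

By Lagrange's theorem, ord_109(95) divides φ(109) = 109 − 1 = 108 = 2^2 · 3^3.
Divisors of 108: 1, 2, 3, 4, 6, 9, 12, 18, 27, 36, 54, 108.
Compute 95^d (mod 109) for the divisors d until we hit 1:
95^1 ≡ 95 (mod 109)
95^2 ≡ 87 (mod 109)
95^3 ≡ 90 (mod 109)
95^4 ≡ 48 (mod 109)
95^6 ≡ 34 (mod 109)
95^9 ≡ 8 (mod 109)
95^12 ≡ 66 (mod 109)
95^18 ≡ 64 (mod 109)
95^27 ≡ 76 (mod 109)
95^36 ≡ 63 (mod 109)
95^54 ≡ 108 (mod 109)
95^108 ≡ 1 (mod 109) ✓
Hence ord(95) = 108.

108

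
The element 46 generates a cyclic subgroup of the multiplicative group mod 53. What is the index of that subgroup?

4

By Lagrange's theorem, ord_53(46) divides φ(53) = 53 − 1 = 52 = 2^2 · 13.
Divisors of 52: 1, 2, 4, 13, 26, 52.
Test each divisor d:
46^1 ≡ 46 (mod 53)
46^2 ≡ 49 (mod 53)
46^4 ≡ 16 (mod 53)
46^13 ≡ 1 (mod 53) ✓
The order of 46 is 13, so the subgroup it generates has 13 elements.
Index = |(Z/53Z)^×| / |⟨46⟩| = 52 / 13 = 4.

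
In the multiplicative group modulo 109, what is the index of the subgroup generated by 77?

3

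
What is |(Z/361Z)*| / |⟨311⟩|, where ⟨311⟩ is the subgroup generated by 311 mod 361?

6

By Lagrange's theorem, ord_361(311) divides φ(361) = φ(19^2) = 19·(19−1) = 342 = 2 · 3^2 · 19.
Divisors of 342: 1, 2, 3, 6, 9, 18, 19, 38, 57, 114, 171, 342.
Evaluate successive powers at the divisors of 342:
311^1 ≡ 311
311^2 ≡ 334
311^3 ≡ 267
311^6 ≡ 172
311^9 ≡ 77
311^18 ≡ 153
311^19 ≡ 292
311^38 ≡ 68
311^57 ≡ 1
Thus |⟨311⟩| = ord(311) = 57.
[(Z/361Z)^× : ⟨311⟩] = 342/57 = 6.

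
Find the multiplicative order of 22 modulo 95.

36

The order of 22 must divide φ(95) = φ(5·19) = (5−1)·(19−1) = 4·18 = 72 = 2^3 · 3^2.
Divisors of 72: 1, 2, 3, 4, 6, 8, 9, 12, 18, 24, 36, 72.
Test each divisor d:
22^1 ≡ 22 (mod 95)
22^2 ≡ 9 (mod 95)
22^3 ≡ 8 (mod 95)
22^4 ≡ 81 (mod 95)
22^6 ≡ 64 (mod 95)
22^8 ≡ 6 (mod 95)
22^9 ≡ 37 (mod 95)
22^12 ≡ 11 (mod 95)
22^18 ≡ 39 (mod 95)
22^24 ≡ 26 (mod 95)
22^36 ≡ 1 (mod 95) ✓
So ord_95(22) = 36.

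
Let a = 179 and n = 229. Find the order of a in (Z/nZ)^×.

By Lagrange's theorem, ord_229(179) divides φ(229) = 229 − 1 = 228 = 2^2 · 3 · 19.
Divisors of 228: 1, 2, 3, 4, 6, 12, 19, 38, 57, 76, 114, 228.
Compute 179^d (mod 229) for the divisors d until we hit 1:
179^1 ≡ 179
179^2 ≡ 210
179^3 ≡ 34
179^4 ≡ 132
179^6 ≡ 11
179^12 ≡ 121
179^19 ≡ 89
179^38 ≡ 135
179^57 ≡ 107
179^76 ≡ 134
179^114 ≡ 228
179^228 ≡ 1
So ord_229(179) = 228.

228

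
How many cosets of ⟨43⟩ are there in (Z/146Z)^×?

3

ord(43) | φ(146) = φ(2)·φ(73) = 1·72 = 72 = 2^3 · 3^2.
Divisors of 72: 1, 2, 3, 4, 6, 8, 9, 12, 18, 24, 36, 72.
Check 43^d mod 146 for each divisor in increasing order:
43^1 ≡ 43 (mod 146)
43^2 ≡ 97 (mod 146)
43^3 ≡ 83 (mod 146)
43^4 ≡ 65 (mod 146)
43^6 ≡ 27 (mod 146)
43^8 ≡ 137 (mod 146)
43^9 ≡ 51 (mod 146)
43^12 ≡ 145 (mod 146)
43^18 ≡ 119 (mod 146)
43^24 ≡ 1 (mod 146) ✓
So ord_146(43) = 24, hence |⟨43⟩| = 24.
[(Z/146Z)^× : ⟨43⟩] = 72/24 = 3.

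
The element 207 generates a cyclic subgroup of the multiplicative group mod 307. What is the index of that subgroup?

1

The order of 207 must divide φ(307) = 307 − 1 = 306 = 2 · 3^2 · 17.
Divisors of 306: 1, 2, 3, 6, 9, 17, 18, 34, 51, 102, 153, 306.
Check 207^d mod 307 for each divisor in increasing order:
207^1 ≡ 207 (mod 307)
207^2 ≡ 176 (mod 307)
207^3 ≡ 206 (mod 307)
207^6 ≡ 70 (mod 307)
207^9 ≡ 298 (mod 307)
207^17 ≡ 254 (mod 307)
207^18 ≡ 81 (mod 307)
207^34 ≡ 46 (mod 307)
207^51 ≡ 18 (mod 307)
207^102 ≡ 17 (mod 307)
207^153 ≡ 306 (mod 307)
207^306 ≡ 1 (mod 307) ✓
So ord_307(207) = 306, hence |⟨207⟩| = 306.
Index = |(Z/307Z)^×| / |⟨207⟩| = 306 / 306 = 1.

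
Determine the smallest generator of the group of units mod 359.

φ(359) = 359 − 1 = 358 = 2 · 179.
g is a primitive root iff g^(358/q) ≢ 1 (mod 359) for each prime q ∈ {2, 179}.
g = 2: 2^179 ≡ 1 — hits 1, so not a primitive root.
g = 3: 3^179 ≡ 1 — hits 1, so not a primitive root.
g = 4: 4^179 ≡ 1 — hits 1, so not a primitive root.
g = 5: 5^179 ≡ 1 — hits 1, so not a primitive root.
g = 6: 6^179 ≡ 1 — hits 1, so not a primitive root.
g = 7: 7^179 ≡ 358; 7^2 ≡ 49 — none is 1, so 7 is a primitive root.
So 7 is the smallest generator of (Z/359Z)^×.

7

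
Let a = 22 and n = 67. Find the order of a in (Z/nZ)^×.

11

Since 22 ∈ (Z/67Z)^×, its order divides φ(67) = 67 − 1 = 66 = 2 · 3 · 11.
Divisors of 66: 1, 2, 3, 6, 11, 22, 33, 66.
Check 22^d mod 67 for each divisor in increasing order:
22^1 ≡ 22 (mod 67)
22^2 ≡ 15 (mod 67)
22^3 ≡ 62 (mod 67)
22^6 ≡ 25 (mod 67)
22^11 ≡ 1 (mod 67) ✓
So ord_67(22) = 11.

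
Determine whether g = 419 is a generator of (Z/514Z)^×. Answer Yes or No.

No

φ(514) = φ(2)·φ(257) = 1·256 = 256 = 2^8.
An element g generates (Z/514Z)^× iff g^(256/q) ≢ 1 (mod 514) for each prime q ∈ {2}.
419^128 ≡ 1 (mod 514)  [q = 2: ≡ 1 ✗]
419^128 ≡ 1 shows ord(419) | 128, strictly less than φ(514); not a primitive root.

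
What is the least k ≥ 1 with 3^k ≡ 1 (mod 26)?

3

Since 3 ∈ (Z/26Z)^×, its order divides φ(26) = φ(2)·φ(13) = 1·12 = 12 = 2^2 · 3.
Divisors of 12: 1, 2, 3, 4, 6, 12.
Compute 3^d (mod 26) for the divisors d until we hit 1:
3^1 ≡ 3
3^2 ≡ 9
3^3 ≡ 1
Therefore the multiplicative order of 3 modulo 26 is 3.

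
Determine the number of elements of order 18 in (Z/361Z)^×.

φ(361) = φ(19^2) = 19·(19−1) = 342 = 2 · 3^2 · 19.
In a cyclic group of order 342, there are φ(d) elements of order d for each divisor d of 342, and zero for non-divisors.
18 = 2 · 3^2 divides 342, and φ(18) = 6.

6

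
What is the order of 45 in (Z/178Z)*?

11

The order of 45 must divide φ(178) = φ(2)·φ(89) = 1·88 = 88 = 2^3 · 11.
Divisors of 88: 1, 2, 4, 8, 11, 22, 44, 88.
Test each divisor d:
45^1 ≡ 45
45^2 ≡ 67
45^4 ≡ 39
45^8 ≡ 97
45^11 ≡ 1
The smallest such exponent is 11, so the order of 45 is 11.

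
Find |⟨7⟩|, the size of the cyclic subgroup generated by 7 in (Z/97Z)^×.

By Lagrange's theorem, ord_97(7) divides φ(97) = 97 − 1 = 96 = 2^5 · 3.
Divisors of 96: 1, 2, 3, 4, 6, 8, 12, 16, 24, 32, 48, 96.
Test each divisor d:
7^1 ≡ 7
7^2 ≡ 49
7^3 ≡ 52
7^4 ≡ 73
7^6 ≡ 85
7^8 ≡ 91
7^12 ≡ 47
7^16 ≡ 36
7^24 ≡ 75
7^32 ≡ 35
7^48 ≡ 96
7^96 ≡ 1
So ord_97(7) = 96.

96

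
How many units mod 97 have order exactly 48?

16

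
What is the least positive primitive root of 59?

2

φ(59) = 59 − 1 = 58 = 2 · 29.
Test candidates g = 2, 3, … against the prime factors q ∈ {2, 29} of φ(59): g is a generator iff g^(58/q) ≢ 1 for every such q.
g = 2: 2^29 ≡ 58; 2^2 ≡ 4 — none is 1, so 2 is a primitive root.
The smallest primitive root modulo 59 is 2.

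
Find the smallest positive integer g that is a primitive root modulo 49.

φ(49) = φ(7^2) = 7·(7−1) = 42 = 2 · 3 · 7.
g is a primitive root iff g^(42/q) ≢ 1 (mod 49) for each prime q ∈ {2, 3, 7}.
g = 2: 2^21 ≡ 1 — hits 1, so not a primitive root.
g = 3: 3^21 ≡ 48; 3^14 ≡ 30; 3^6 ≡ 43 — none is 1, so 3 is a primitive root.
So 3 is the smallest generator of (Z/49Z)^×.

3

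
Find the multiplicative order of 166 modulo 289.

ord(166) | φ(289) = φ(17^2) = 17·(17−1) = 272 = 2^4 · 17.
Divisors of 272: 1, 2, 4, 8, 16, 17, 34, 68, 136, 272.
Evaluate successive powers at the divisors of 272:
166^1 ≡ 166
166^2 ≡ 101
166^4 ≡ 86
166^8 ≡ 171
166^16 ≡ 52
166^17 ≡ 251
166^34 ≡ 288
166^68 ≡ 1
So ord_289(166) = 68.

68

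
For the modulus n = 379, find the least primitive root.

2

φ(379) = 379 − 1 = 378 = 2 · 3^3 · 7.
Test candidates g = 2, 3, … against the prime factors q ∈ {2, 3, 7} of φ(379): g is a generator iff g^(378/q) ≢ 1 for every such q.
g = 2: 2^189 ≡ 378; 2^126 ≡ 327; 2^54 ≡ 125 — none is 1, so 2 is a primitive root.
So 2 is the smallest generator of (Z/379Z)^×.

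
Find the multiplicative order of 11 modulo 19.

3

By Lagrange's theorem, ord_19(11) divides φ(19) = 19 − 1 = 18 = 2 · 3^2.
Divisors of 18: 1, 2, 3, 6, 9, 18.
Evaluate successive powers at the divisors of 18:
11^1 ≡ 11 (mod 19)
11^2 ≡ 7 (mod 19)
11^3 ≡ 1 (mod 19) ✓
Therefore the multiplicative order of 11 modulo 19 is 3.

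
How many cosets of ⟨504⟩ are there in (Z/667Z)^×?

2

ord(504) | φ(667) = φ(23·29) = (23−1)·(29−1) = 22·28 = 616 = 2^3 · 7 · 11.
Divisors of 616: 1, 2, 4, 7, 8, 11, 14, 22, 28, 44, 56, 77, 88, 154, 308, 616.
Test each divisor d:
504^1 ≡ 504 (mod 667)
504^2 ≡ 556 (mod 667)
504^4 ≡ 315 (mod 667)
504^7 ≡ 447 (mod 667)
504^8 ≡ 509 (mod 667)
504^11 ≡ 68 (mod 667)
504^14 ≡ 376 (mod 667)
504^22 ≡ 622 (mod 667)
504^28 ≡ 639 (mod 667)
504^44 ≡ 24 (mod 667)
504^56 ≡ 117 (mod 667)
504^77 ≡ 597 (mod 667)
504^88 ≡ 576 (mod 667)
504^154 ≡ 231 (mod 667)
504^308 ≡ 1 (mod 667) ✓
So ord_667(504) = 308, hence |⟨504⟩| = 308.
[(Z/667Z)^× : ⟨504⟩] = 616/308 = 2.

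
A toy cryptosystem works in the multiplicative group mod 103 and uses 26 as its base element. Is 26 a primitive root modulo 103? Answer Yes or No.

φ(103) = 103 − 1 = 102 = 2 · 3 · 17.
It suffices to check that the order of 26 is not a proper divisor of 102: compute 26^(102/q) for q ∈ {2, 3, 17}.
26^51 ≡ 1 (mod 103)  [q = 2: ≡ 1 ✗]
26^34 ≡ 46 (mod 103)  [q = 3: ≢ 1 ✓]
26^6 ≡ 30 (mod 103)  [q = 17: ≢ 1 ✓]
The check at q = 2 fails, so 26 generates a proper subgroup.

No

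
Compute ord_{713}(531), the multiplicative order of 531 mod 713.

ord(531) | φ(713) = φ(23·31) = (23−1)·(31−1) = 22·30 = 660 = 2^2 · 3 · 5 · 11.
Divisors of 660: 1, 2, 3, 4, 5, 6, 10, 11, 12, 15, 20, 22, 30, 33, 44, 55, 60, 66, 110, 132, 165, 220, 330, 660.
Compute 531^d (mod 713) for the divisors d until we hit 1:
531^1 ≡ 531 (mod 713)
531^2 ≡ 326 (mod 713)
531^3 ≡ 560 (mod 713)
531^4 ≡ 39 (mod 713)
531^5 ≡ 32 (mod 713)
531^6 ≡ 593 (mod 713)
531^10 ≡ 311 (mod 713)
531^11 ≡ 438 (mod 713)
531^12 ≡ 140 (mod 713)
531^15 ≡ 683 (mod 713)
531^20 ≡ 466 (mod 713)
531^22 ≡ 47 (mod 713)
531^30 ≡ 187 (mod 713)
531^33 ≡ 622 (mod 713)
531^44 ≡ 70 (mod 713)
531^55 ≡ 1 (mod 713) ✓
The smallest such exponent is 55, so the order of 531 is 55.

55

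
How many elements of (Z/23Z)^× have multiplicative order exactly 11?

10

φ(23) = 23 − 1 = 22 = 2 · 11.
In a cyclic group of order 22, there are φ(d) elements of order d for each divisor d of 22, and zero for non-divisors.
11 | 22, and φ(11) = 11 − 1 = 10.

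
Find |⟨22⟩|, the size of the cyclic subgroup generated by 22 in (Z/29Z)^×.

14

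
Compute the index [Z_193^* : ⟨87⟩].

3

Since 87 ∈ (Z/193Z)^×, its order divides φ(193) = 193 − 1 = 192 = 2^6 · 3.
Divisors of 192: 1, 2, 3, 4, 6, 8, 12, 16, 24, 32, 48, 64, 96, 192.
Check 87^d mod 193 for each divisor in increasing order:
87^1 ≡ 87
87^2 ≡ 42
87^3 ≡ 180
87^4 ≡ 27
87^6 ≡ 169
87^8 ≡ 150
87^12 ≡ 190
87^16 ≡ 112
87^24 ≡ 9
87^32 ≡ 192
87^48 ≡ 81
87^64 ≡ 1
The order of 87 is 64, so the subgroup it generates has 64 elements.
Index = |(Z/193Z)^×| / |⟨87⟩| = 192 / 64 = 3.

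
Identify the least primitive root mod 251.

6

φ(251) = 251 − 1 = 250 = 2 · 5^3.
Test candidates g = 2, 3, … against the prime factors q ∈ {2, 5} of φ(251): g is a generator iff g^(250/q) ≢ 1 for every such q.
g = 2: 2^125 ≡ 250; 2^50 ≡ 1 — hits 1, so not a primitive root.
g = 3: 3^125 ≡ 1 — hits 1, so not a primitive root.
g = 4: 4^125 ≡ 1 — hits 1, so not a primitive root.
g = 5: 5^125 ≡ 1 — hits 1, so not a primitive root.
g = 6: 6^125 ≡ 250; 6^50 ≡ 219 — none is 1, so 6 is a primitive root.
The smallest primitive root modulo 251 is 6.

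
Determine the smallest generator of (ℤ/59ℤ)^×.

2

φ(59) = 59 − 1 = 58 = 2 · 29.
Test candidates g = 2, 3, … against the prime factors q ∈ {2, 29} of φ(59): g is a generator iff g^(58/q) ≢ 1 for every such q.
g = 2: 2^29 ≡ 58; 2^2 ≡ 4 — none is 1, so 2 is a primitive root.
Hence the least primitive root of 59 is 2.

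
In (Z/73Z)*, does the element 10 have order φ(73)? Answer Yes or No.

No

φ(73) = 73 − 1 = 72 = 2^3 · 3^2.
Test 10^(72/q) mod 73 for each prime factor q of 72:
10^36 ≡ 72 (mod 73)  [q = 2: ≢ 1 ✓]
10^24 ≡ 1 (mod 73)  [q = 3: ≡ 1 ✗]
Since 10^24 ≡ 1, the order of 10 divides 24 < 72, so 10 is not a primitive root.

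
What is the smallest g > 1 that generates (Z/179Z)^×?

2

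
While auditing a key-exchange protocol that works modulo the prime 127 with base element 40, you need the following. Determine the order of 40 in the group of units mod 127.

Since 40 ∈ (Z/127Z)^×, its order divides φ(127) = 127 − 1 = 126 = 2 · 3^2 · 7.
Divisors of 126: 1, 2, 3, 6, 7, 9, 14, 18, 21, 42, 63, 126.
Check 40^d mod 127 for each divisor in increasing order:
40^1 ≡ 40
40^2 ≡ 76
40^3 ≡ 119
40^6 ≡ 64
40^7 ≡ 20
40^9 ≡ 123
40^14 ≡ 19
40^18 ≡ 16
40^21 ≡ 126
40^42 ≡ 1
Therefore the multiplicative order of 40 modulo 127 is 42.

42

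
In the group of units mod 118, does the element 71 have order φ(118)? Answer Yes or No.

φ(118) = φ(2)·φ(59) = 1·58 = 58 = 2 · 29.
71 is a primitive root mod 118 iff 71^(φ(118)/q) ≢ 1 for every prime q | φ(118), i.e. q ∈ {2, 29}.
71^29 ≡ 1 (mod 118)  [q = 2: ≡ 1 ✗]
71^2 ≡ 85 (mod 118)  [q = 29: ≢ 1 ✓]
71^29 ≡ 1 shows ord(71) | 29, strictly less than φ(118); not a primitive root.

No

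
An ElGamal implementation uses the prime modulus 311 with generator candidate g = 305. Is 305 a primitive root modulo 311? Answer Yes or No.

φ(311) = 311 − 1 = 310 = 2 · 5 · 31.
It suffices to check that the order of 305 is not a proper divisor of 310: compute 305^(310/q) for q ∈ {2, 5, 31}.
305^155 ≡ 310 (mod 311)  [q = 2: ≢ 1 ✓]
305^62 ≡ 36 (mod 311)  [q = 5: ≢ 1 ✓]
305^10 ≡ 1 (mod 311)  [q = 31: ≡ 1 ✗]
Since 305^10 ≡ 1, the order of 305 divides 10 < 310, so 305 is not a primitive root.

No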